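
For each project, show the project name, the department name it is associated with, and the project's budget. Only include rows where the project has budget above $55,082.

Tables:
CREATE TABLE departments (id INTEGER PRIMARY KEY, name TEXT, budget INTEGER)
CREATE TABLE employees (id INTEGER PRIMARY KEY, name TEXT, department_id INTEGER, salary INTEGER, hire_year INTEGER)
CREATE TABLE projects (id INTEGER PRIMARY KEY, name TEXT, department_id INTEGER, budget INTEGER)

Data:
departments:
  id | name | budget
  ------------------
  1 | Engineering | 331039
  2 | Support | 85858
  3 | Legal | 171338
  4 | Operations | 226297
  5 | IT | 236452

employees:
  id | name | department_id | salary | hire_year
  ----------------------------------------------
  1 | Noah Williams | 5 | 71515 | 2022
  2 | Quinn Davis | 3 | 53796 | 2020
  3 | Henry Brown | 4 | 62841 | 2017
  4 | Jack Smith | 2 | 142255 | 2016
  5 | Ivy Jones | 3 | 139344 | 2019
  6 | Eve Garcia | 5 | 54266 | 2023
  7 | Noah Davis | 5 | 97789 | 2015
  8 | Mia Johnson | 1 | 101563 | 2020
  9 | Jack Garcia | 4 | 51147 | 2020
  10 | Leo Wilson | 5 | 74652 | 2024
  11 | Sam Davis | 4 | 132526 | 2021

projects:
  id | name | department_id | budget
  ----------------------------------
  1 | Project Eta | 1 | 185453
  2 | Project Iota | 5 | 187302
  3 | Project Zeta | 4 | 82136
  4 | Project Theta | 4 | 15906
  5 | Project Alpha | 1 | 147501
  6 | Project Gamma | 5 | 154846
SELECT c.name, p.name AS department, c.budget FROM projects c JOIN departments p ON c.department_id = p.id WHERE c.budget > 55082

Execution result:
name | department | budget
Project Eta | Engineering | 185453
Project Iota | IT | 187302
Project Zeta | Operations | 82136
Project Alpha | Engineering | 147501
Project Gamma | IT | 154846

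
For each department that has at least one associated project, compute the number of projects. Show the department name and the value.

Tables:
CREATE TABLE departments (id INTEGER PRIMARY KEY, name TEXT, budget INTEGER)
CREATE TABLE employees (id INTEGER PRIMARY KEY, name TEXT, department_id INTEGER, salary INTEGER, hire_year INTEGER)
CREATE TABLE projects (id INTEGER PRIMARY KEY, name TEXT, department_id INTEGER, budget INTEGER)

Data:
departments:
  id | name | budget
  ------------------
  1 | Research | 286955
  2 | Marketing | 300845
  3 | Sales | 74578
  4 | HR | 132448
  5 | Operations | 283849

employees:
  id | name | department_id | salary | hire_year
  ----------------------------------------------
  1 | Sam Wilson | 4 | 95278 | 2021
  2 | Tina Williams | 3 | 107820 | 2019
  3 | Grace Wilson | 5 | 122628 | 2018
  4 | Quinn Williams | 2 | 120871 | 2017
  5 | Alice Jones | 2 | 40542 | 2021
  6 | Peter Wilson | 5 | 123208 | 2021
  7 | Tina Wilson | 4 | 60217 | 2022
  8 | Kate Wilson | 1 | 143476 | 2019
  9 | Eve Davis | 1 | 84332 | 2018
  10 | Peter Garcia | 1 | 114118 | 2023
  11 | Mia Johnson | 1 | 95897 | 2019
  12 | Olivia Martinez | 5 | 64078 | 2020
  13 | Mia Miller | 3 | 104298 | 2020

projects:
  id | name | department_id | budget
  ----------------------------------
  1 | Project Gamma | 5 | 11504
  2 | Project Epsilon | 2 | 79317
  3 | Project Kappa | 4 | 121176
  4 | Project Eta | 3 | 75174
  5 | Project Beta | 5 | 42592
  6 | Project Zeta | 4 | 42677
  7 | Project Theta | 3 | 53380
SELECT p.name, COUNT(*) AS n FROM projects c JOIN departments p ON c.department_id = p.id GROUP BY p.id, p.name

Execution result:
name | n
Marketing | 1
Sales | 2
HR | 2
Operations | 2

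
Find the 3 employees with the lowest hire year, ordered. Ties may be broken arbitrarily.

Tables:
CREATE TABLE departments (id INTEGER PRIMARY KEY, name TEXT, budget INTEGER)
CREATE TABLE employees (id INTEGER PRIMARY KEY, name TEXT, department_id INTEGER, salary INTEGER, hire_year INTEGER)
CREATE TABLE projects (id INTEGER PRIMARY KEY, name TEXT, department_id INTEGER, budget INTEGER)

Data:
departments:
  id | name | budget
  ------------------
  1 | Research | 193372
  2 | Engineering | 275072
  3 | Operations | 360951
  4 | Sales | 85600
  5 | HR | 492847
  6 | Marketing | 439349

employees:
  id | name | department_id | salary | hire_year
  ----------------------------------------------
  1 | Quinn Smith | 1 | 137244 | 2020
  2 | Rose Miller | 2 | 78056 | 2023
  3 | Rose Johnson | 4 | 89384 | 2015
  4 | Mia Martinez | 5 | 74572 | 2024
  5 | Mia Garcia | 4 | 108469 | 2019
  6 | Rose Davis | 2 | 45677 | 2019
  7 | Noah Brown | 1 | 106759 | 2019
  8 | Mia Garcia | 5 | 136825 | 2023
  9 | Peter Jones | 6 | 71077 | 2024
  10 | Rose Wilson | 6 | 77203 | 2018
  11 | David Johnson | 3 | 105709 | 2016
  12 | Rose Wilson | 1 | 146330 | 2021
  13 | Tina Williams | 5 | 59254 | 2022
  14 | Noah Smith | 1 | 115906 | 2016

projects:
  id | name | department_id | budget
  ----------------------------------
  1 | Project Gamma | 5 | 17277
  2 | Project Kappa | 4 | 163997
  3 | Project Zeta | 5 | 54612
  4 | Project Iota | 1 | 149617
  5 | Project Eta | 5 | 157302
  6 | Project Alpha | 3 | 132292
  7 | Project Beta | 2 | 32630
SELECT name, hire_year FROM employees ORDER BY hire_year ASC LIMIT 3

Execution result:
name | hire_year
Rose Johnson | 2015
David Johnson | 2016
Noah Smith | 2016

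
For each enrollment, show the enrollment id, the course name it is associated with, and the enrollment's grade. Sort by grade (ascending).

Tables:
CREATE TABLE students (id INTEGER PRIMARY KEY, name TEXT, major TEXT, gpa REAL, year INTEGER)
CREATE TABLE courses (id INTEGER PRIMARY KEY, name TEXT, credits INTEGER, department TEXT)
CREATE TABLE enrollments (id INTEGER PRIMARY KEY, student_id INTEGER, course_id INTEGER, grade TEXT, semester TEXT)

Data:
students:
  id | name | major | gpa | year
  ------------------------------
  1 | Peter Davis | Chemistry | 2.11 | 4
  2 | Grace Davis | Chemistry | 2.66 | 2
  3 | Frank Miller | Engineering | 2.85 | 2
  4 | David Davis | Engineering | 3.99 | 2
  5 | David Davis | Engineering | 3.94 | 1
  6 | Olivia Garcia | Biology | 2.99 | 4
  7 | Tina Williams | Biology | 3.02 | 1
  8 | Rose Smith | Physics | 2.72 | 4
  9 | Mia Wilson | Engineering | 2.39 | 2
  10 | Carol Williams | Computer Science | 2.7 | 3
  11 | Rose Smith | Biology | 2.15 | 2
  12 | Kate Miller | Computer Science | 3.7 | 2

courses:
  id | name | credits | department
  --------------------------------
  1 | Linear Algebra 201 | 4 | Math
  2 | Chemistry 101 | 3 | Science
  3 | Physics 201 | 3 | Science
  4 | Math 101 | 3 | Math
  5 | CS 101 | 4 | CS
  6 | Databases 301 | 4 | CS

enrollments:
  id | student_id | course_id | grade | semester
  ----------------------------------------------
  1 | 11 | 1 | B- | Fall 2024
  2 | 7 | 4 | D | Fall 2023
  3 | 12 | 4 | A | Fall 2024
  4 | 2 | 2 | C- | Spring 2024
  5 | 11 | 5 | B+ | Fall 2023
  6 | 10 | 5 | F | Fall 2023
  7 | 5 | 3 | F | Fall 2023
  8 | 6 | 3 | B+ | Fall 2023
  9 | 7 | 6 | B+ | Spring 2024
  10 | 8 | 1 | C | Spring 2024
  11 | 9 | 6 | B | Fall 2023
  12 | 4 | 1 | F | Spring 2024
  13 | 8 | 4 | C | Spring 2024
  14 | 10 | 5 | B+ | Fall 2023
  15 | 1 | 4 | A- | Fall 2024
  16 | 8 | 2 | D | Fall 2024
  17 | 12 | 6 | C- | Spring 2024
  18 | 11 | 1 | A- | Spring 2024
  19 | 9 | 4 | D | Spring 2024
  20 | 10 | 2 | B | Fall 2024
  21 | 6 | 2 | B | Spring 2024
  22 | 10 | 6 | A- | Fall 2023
SELECT c.id, p.name AS course, c.grade FROM enrollments c JOIN courses p ON c.course_id = p.id ORDER BY c.grade ASC

Execution result:
id | course | grade
3 | Math 101 | A
15 | Math 101 | A-
18 | Linear Algebra 201 | A-
22 | Databases 301 | A-
11 | Databases 301 | B
20 | Chemistry 101 | B
21 | Chemistry 101 | B
5 | CS 101 | B+
8 | Physics 201 | B+
9 | Databases 301 | B+
14 | CS 101 | B+
1 | Linear Algebra 201 | B-
10 | Linear Algebra 201 | C
13 | Math 101 | C
4 | Chemistry 101 | C-
17 | Databases 301 | C-
2 | Math 101 | D
16 | Chemistry 101 | D
19 | Math 101 | D
6 | CS 101 | F
7 | Physics 201 | F
12 | Linear Algebra 201 | F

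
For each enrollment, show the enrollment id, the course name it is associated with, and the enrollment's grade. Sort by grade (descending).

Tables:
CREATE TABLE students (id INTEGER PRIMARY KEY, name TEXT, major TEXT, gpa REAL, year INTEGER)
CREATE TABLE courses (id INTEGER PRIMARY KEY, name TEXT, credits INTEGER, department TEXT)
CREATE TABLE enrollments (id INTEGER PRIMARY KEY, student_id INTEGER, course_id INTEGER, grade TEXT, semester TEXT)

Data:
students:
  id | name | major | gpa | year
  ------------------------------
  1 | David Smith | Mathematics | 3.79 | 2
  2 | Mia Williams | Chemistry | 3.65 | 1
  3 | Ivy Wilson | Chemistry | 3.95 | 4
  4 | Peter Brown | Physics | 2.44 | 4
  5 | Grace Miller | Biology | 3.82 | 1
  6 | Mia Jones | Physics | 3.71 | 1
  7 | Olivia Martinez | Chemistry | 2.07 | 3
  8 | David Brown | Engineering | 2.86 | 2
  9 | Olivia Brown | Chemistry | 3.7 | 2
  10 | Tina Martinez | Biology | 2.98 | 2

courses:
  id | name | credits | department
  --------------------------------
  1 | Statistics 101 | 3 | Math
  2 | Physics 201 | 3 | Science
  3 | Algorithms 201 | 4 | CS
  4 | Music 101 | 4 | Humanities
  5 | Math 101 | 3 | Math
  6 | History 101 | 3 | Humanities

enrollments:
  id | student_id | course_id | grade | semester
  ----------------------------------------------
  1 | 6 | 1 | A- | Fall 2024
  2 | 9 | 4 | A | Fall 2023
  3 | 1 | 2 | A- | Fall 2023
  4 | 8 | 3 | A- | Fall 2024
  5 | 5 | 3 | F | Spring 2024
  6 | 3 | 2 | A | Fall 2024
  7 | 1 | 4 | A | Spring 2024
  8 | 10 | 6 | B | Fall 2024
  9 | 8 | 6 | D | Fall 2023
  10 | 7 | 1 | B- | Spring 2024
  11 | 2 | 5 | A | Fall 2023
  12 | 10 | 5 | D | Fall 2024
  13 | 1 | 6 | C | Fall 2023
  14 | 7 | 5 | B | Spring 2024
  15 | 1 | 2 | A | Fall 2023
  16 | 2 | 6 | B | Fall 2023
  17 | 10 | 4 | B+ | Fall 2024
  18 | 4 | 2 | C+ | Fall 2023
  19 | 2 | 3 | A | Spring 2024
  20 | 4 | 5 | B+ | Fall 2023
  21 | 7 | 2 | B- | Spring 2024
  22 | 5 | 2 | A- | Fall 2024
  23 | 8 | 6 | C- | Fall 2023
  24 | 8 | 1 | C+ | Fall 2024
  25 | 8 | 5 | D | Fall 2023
SELECT c.id, p.name AS course, c.grade FROM enrollments c JOIN courses p ON c.course_id = p.id ORDER BY c.grade DESC

Execution result:
id | course | grade
5 | Algorithms 201 | F
9 | History 101 | D
12 | Math 101 | D
25 | Math 101 | D
23 | History 101 | C-
18 | Physics 201 | C+
24 | Statistics 101 | C+
13 | History 101 | C
10 | Statistics 101 | B-
21 | Physics 201 | B-
17 | Music 101 | B+
20 | Math 101 | B+
8 | History 101 | B
14 | Math 101 | B
16 | History 101 | B
1 | Statistics 101 | A-
3 | Physics 201 | A-
4 | Algorithms 201 | A-
22 | Physics 201 | A-
2 | Music 101 | A
6 | Physics 201 | A
7 | Music 101 | A
11 | Math 101 | A
15 | Physics 201 | A
19 | Algorithms 201 | A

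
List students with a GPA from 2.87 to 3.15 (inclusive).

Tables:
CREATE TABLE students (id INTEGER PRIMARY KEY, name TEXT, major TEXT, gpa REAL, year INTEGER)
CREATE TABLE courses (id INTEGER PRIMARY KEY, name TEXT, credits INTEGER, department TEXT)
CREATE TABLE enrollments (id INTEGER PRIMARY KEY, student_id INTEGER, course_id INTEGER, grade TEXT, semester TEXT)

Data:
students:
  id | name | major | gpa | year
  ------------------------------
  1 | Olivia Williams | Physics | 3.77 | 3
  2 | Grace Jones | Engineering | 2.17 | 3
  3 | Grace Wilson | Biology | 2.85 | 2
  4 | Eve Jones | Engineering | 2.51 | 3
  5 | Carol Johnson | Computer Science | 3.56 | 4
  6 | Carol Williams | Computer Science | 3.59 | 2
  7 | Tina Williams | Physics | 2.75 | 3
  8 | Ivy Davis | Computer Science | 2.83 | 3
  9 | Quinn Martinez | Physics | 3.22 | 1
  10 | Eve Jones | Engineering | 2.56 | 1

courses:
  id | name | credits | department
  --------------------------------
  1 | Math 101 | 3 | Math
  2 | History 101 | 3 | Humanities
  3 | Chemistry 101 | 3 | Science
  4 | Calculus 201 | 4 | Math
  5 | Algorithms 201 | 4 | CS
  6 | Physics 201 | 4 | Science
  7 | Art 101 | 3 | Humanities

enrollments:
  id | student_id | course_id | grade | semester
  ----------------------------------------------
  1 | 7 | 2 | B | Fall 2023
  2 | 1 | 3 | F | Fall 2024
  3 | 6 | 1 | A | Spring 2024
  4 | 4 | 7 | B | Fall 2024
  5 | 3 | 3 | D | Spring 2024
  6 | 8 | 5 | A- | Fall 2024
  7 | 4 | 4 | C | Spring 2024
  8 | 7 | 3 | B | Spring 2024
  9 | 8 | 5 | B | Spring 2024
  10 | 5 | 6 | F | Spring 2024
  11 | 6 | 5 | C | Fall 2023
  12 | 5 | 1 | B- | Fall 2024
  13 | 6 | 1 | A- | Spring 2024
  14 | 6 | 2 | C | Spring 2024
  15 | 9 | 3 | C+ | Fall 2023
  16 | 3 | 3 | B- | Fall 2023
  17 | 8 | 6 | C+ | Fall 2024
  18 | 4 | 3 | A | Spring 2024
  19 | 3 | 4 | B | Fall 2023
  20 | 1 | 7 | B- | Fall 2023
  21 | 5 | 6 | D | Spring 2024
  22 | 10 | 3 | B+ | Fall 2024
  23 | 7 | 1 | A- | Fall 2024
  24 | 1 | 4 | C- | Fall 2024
SELECT name, gpa FROM students WHERE gpa BETWEEN 2.87 AND 3.15

Execution result:
(no rows)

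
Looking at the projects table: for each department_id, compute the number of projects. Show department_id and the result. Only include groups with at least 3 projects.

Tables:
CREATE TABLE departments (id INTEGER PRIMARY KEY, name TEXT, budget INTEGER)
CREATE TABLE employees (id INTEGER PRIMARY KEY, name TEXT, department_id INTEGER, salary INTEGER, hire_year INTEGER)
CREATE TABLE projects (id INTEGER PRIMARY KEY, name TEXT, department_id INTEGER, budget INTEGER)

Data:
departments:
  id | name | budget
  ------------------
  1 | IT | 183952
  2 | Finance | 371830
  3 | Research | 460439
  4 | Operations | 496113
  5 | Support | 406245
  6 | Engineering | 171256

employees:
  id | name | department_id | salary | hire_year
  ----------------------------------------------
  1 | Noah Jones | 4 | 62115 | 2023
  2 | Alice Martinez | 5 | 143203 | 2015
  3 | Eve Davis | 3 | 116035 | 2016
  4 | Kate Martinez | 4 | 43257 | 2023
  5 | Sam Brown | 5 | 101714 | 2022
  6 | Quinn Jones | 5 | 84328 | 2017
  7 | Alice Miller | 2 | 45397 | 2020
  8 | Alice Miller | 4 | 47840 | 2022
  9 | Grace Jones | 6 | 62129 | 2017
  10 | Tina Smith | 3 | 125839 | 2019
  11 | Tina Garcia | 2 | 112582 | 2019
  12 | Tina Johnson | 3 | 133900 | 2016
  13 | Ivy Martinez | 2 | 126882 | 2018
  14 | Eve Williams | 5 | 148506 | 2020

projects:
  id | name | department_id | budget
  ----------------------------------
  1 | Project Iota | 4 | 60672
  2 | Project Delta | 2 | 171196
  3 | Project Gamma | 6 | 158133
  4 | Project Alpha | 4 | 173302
SELECT department_id, COUNT(*) AS n FROM projects GROUP BY department_id HAVING COUNT(*) >= 3

Execution result:
(no rows)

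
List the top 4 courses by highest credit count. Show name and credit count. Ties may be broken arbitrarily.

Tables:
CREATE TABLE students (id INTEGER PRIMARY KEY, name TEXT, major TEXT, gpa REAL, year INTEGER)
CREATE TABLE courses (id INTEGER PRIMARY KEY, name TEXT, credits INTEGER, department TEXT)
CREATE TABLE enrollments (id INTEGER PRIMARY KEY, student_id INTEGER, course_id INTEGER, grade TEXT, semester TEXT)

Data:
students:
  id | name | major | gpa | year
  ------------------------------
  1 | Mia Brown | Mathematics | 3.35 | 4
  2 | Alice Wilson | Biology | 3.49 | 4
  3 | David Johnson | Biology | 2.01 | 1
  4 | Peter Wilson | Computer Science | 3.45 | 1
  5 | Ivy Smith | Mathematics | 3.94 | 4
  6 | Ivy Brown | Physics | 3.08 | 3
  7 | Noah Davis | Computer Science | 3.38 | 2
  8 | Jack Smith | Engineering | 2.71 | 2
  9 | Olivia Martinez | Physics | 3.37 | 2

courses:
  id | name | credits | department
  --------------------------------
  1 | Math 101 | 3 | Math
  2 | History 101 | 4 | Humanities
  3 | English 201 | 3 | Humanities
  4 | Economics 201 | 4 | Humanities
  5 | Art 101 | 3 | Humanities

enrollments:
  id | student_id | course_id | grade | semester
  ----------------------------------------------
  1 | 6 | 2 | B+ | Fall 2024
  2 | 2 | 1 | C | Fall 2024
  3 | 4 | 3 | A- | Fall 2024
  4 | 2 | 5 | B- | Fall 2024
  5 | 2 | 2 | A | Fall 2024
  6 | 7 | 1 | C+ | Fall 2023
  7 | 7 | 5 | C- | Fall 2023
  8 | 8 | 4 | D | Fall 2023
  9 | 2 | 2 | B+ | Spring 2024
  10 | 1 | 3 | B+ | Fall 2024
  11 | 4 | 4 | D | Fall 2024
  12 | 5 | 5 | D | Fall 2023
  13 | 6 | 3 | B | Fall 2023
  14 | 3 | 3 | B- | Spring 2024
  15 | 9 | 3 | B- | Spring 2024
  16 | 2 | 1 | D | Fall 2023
SELECT name, credits FROM courses ORDER BY credits DESC LIMIT 4

Execution result:
name | credits
History 101 | 4
Economics 201 | 4
Math 101 | 3
English 201 | 3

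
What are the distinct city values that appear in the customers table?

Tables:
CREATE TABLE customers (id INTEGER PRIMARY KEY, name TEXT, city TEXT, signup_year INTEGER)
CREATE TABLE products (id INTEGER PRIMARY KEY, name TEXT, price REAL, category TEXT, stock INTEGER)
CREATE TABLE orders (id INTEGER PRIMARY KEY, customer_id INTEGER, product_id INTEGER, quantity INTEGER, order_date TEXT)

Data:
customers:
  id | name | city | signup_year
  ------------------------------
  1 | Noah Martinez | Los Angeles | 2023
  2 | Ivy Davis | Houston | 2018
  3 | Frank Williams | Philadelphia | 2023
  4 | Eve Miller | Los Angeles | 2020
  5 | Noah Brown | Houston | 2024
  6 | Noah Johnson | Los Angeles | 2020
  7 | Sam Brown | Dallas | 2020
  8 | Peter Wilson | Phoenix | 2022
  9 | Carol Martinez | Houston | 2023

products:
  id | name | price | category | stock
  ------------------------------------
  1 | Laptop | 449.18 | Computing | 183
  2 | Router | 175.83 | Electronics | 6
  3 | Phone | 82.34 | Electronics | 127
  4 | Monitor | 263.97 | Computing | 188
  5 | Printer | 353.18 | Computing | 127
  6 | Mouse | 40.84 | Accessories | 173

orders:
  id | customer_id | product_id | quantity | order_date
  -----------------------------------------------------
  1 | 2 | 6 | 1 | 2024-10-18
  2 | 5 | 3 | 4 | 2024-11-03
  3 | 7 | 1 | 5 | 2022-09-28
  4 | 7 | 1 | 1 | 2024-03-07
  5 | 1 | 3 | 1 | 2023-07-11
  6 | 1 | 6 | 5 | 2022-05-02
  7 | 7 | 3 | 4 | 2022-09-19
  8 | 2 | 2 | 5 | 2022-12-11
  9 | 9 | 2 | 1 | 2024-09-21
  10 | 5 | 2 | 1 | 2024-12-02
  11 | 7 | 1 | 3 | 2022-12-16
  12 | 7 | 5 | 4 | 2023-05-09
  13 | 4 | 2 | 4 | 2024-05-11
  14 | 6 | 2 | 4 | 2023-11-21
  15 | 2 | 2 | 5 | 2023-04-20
SELECT DISTINCT city FROM customers

Execution result:
city
Los Angeles
Houston
Philadelphia
Dallas
Phoenix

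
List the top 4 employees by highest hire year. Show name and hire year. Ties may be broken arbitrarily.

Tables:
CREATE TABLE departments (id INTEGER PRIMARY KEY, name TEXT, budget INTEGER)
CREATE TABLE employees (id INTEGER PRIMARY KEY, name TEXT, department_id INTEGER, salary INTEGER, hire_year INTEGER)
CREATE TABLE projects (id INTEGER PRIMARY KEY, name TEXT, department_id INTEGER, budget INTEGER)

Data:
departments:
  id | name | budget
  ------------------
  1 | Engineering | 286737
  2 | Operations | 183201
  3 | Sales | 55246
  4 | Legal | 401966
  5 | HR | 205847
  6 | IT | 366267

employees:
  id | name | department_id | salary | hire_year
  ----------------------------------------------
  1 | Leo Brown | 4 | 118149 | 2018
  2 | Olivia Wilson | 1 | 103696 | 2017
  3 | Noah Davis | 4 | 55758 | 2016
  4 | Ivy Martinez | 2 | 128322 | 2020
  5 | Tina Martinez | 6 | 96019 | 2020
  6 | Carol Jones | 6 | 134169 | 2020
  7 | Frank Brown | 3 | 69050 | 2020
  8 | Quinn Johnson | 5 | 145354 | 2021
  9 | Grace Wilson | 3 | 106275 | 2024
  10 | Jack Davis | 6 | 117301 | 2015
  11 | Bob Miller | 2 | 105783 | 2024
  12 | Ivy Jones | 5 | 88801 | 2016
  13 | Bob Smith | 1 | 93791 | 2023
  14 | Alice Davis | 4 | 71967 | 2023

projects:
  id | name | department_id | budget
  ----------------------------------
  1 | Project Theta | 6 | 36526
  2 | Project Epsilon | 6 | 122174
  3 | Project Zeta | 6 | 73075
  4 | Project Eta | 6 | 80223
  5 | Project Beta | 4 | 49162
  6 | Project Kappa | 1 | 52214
SELECT name, hire_year FROM employees ORDER BY hire_year DESC LIMIT 4

Execution result:
name | hire_year
Grace Wilson | 2024
Bob Miller | 2024
Bob Smith | 2023
Alice Davis | 2023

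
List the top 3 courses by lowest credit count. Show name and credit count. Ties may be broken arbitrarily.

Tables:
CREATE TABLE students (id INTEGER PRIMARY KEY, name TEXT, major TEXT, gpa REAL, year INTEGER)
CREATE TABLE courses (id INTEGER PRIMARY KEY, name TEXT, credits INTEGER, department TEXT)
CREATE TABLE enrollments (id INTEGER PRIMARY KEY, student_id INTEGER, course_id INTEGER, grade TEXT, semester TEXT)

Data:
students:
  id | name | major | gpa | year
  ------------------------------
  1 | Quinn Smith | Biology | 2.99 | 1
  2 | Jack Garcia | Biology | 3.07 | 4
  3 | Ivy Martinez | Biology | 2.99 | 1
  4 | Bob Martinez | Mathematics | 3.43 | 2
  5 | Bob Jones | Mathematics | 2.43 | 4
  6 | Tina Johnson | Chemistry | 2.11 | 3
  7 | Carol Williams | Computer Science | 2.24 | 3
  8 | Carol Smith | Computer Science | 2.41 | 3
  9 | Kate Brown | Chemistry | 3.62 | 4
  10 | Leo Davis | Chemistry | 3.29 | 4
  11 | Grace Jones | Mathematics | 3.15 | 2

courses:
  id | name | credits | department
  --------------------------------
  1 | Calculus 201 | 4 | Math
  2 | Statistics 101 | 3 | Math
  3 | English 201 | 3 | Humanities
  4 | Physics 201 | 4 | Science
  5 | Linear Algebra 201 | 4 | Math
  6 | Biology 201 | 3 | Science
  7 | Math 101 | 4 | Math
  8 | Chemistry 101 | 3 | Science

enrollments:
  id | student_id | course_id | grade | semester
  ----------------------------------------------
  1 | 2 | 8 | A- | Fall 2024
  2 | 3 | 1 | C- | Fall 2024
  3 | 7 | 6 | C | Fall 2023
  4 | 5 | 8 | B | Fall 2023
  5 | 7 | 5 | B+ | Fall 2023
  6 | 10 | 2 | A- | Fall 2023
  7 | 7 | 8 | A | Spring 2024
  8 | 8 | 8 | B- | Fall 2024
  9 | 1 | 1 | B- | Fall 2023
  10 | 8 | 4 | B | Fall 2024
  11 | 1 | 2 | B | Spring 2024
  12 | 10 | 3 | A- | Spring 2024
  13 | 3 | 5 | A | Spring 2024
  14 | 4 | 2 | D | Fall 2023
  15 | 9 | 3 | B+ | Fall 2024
SELECT name, credits FROM courses ORDER BY credits ASC LIMIT 3

Execution result:
name | credits
Statistics 101 | 3
English 201 | 3
Biology 201 | 3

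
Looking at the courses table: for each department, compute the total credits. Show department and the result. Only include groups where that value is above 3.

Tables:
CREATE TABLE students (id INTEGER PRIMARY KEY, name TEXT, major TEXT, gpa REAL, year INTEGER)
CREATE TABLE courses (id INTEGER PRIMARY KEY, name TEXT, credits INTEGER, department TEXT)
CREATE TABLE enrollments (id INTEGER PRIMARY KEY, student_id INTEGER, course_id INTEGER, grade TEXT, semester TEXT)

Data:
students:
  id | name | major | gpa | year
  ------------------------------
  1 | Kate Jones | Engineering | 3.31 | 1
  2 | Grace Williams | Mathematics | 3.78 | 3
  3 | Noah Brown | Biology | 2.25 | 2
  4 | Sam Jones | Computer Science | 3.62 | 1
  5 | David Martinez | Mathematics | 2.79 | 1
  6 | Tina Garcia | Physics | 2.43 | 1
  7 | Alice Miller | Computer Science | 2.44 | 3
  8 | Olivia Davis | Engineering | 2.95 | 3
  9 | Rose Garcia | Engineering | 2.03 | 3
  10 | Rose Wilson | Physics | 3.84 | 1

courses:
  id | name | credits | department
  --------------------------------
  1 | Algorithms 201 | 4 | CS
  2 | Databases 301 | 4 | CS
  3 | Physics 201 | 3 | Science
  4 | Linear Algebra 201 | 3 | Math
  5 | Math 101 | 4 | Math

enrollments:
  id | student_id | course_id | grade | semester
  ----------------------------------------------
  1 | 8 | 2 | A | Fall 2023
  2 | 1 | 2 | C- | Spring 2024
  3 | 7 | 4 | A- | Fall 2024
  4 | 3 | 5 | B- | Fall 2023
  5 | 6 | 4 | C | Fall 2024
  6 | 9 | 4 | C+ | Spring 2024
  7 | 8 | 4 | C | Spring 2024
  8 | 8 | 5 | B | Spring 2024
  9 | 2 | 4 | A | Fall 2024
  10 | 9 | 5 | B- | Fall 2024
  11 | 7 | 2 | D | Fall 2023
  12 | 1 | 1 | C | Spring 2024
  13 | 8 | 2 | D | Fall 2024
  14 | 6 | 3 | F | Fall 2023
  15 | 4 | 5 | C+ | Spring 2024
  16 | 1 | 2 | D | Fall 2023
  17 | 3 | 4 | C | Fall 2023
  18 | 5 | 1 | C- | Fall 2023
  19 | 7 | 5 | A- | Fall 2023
SELECT department, SUM(credits) AS sum_credits FROM courses GROUP BY department HAVING SUM(credits) > 3

Execution result:
department | sum_credits
CS | 8
Math | 7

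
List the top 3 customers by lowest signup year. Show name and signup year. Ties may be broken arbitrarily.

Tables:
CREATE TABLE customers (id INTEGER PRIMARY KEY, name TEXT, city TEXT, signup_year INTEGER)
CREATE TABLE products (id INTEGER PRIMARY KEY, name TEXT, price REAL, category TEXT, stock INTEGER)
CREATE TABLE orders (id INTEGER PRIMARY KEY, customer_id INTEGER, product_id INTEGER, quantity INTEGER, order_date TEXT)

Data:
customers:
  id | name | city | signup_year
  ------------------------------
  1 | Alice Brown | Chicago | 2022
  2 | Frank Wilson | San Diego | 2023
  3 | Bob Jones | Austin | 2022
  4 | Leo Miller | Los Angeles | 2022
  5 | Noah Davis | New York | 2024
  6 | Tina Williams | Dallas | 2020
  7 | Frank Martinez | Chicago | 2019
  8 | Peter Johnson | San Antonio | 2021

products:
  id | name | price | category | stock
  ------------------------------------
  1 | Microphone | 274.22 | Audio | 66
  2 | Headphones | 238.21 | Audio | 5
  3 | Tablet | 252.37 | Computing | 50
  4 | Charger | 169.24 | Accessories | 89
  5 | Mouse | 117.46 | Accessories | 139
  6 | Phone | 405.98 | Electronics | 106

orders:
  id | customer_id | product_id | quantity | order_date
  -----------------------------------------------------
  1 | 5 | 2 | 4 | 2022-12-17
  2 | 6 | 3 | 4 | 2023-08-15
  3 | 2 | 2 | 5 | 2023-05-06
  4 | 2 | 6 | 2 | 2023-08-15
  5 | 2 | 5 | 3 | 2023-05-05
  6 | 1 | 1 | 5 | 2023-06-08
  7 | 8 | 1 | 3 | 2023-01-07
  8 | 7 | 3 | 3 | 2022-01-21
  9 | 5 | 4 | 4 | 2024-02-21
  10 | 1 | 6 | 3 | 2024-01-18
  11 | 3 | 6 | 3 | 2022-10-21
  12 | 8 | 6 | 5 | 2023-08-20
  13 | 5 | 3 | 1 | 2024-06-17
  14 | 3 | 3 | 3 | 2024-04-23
SELECT name, signup_year FROM customers ORDER BY signup_year ASC LIMIT 3

Execution result:
name | signup_year
Frank Martinez | 2019
Tina Williams | 2020
Peter Johnson | 2021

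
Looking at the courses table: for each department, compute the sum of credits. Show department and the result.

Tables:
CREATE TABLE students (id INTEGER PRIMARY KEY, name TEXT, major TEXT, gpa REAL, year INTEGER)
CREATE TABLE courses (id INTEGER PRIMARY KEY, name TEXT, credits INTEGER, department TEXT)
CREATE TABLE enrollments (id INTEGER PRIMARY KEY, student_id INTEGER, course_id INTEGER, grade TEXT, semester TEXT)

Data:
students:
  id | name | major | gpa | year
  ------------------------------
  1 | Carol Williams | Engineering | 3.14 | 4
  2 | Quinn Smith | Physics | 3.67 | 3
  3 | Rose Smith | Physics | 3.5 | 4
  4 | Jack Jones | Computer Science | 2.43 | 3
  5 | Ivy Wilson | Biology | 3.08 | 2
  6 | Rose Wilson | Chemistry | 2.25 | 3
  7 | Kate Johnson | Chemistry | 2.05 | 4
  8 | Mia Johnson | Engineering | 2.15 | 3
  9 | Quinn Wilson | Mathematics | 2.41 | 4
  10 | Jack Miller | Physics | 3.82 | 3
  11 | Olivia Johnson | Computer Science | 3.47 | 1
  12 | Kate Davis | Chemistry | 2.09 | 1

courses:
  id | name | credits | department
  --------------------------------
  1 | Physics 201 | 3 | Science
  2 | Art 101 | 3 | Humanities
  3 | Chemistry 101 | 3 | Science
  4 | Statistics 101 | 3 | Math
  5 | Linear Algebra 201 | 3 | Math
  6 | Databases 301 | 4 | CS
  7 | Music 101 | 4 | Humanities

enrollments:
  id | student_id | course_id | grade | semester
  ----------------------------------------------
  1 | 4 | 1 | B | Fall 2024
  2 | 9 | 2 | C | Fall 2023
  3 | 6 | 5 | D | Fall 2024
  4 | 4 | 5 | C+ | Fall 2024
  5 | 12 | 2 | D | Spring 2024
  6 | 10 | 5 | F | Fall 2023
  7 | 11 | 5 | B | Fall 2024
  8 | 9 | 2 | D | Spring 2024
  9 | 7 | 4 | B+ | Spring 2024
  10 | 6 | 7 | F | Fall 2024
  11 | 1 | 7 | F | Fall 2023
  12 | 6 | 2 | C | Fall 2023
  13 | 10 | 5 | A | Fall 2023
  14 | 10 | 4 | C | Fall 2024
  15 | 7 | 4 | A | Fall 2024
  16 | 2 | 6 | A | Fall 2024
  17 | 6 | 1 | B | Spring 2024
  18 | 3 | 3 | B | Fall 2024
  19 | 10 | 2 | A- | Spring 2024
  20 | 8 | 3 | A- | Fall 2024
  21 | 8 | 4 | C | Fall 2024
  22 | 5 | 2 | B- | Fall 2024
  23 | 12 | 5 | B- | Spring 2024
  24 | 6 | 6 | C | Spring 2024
SELECT department, SUM(credits) AS sum_credits FROM courses GROUP BY department

Execution result:
department | sum_credits
CS | 4
Humanities | 7
Math | 6
Science | 6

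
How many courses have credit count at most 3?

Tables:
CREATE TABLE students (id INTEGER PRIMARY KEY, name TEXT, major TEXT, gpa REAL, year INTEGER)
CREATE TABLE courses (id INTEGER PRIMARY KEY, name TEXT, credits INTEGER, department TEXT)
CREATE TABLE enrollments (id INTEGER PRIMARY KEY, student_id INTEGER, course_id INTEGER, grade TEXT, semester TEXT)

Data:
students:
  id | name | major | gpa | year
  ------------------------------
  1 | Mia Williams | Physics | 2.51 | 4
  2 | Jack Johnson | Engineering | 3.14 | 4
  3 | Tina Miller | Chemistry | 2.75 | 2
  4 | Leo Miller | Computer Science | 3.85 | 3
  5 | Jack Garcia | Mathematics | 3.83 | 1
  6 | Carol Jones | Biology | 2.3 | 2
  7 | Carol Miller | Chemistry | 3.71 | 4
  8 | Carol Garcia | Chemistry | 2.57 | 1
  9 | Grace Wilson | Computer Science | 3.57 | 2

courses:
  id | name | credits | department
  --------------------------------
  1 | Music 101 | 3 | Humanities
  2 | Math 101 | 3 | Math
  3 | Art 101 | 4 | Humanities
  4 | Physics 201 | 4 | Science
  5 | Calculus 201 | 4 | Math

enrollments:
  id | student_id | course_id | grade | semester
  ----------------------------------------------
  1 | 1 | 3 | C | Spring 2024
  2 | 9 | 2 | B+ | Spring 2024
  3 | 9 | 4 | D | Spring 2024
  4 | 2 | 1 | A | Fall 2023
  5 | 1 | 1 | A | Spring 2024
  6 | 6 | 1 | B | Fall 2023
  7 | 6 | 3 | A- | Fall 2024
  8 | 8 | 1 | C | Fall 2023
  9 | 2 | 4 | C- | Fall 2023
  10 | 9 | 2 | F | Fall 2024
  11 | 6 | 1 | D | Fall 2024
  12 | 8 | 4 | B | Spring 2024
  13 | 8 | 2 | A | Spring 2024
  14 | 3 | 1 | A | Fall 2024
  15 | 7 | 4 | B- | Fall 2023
SELECT COUNT(*) FROM courses WHERE credits <= 3

Execution result:
2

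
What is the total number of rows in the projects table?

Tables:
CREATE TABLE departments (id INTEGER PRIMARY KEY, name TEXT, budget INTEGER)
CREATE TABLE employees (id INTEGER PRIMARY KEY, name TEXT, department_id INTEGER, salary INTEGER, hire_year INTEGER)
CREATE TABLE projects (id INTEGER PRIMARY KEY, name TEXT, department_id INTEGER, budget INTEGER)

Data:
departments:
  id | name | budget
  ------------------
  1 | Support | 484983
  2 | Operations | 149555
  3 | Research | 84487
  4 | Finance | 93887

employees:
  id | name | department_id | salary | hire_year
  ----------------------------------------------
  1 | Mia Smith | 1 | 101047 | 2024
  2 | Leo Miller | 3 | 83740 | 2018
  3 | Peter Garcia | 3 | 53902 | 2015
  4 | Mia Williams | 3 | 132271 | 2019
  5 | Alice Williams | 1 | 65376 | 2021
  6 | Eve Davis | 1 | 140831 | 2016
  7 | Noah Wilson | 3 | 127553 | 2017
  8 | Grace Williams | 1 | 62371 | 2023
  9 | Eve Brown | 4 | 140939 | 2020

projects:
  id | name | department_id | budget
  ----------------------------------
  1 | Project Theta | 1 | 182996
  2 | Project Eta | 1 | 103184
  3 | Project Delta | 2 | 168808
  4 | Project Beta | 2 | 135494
SELECT COUNT(*) FROM projects

Execution result:
4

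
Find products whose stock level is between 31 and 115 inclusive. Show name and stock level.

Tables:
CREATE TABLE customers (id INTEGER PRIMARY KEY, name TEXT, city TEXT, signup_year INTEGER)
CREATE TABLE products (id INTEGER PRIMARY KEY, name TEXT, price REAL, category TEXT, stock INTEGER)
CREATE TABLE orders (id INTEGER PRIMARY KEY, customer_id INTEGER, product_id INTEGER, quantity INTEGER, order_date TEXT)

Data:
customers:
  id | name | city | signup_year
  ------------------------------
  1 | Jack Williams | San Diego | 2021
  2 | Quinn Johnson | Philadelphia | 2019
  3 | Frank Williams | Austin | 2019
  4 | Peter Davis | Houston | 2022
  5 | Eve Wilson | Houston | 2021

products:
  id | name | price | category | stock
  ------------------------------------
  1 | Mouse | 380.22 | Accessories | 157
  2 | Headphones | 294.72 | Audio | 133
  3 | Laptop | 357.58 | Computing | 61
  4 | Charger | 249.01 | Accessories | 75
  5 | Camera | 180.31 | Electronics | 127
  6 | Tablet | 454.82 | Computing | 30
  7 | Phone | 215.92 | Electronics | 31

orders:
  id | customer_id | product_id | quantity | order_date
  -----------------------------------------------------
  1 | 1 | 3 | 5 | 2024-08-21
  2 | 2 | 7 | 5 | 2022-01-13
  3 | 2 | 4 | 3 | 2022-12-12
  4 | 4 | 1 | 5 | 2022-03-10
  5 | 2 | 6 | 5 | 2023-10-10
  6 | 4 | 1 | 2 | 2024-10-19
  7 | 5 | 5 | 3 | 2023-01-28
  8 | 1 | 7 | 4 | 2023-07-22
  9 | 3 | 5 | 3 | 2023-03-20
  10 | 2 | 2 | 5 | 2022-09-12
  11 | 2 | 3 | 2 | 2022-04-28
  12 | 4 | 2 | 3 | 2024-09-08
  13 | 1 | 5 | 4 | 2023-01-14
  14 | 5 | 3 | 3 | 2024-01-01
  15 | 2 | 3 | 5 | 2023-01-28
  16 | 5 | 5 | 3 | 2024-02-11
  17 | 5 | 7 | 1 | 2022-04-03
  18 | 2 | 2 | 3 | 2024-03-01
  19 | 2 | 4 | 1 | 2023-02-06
SELECT name, stock FROM products WHERE stock BETWEEN 31 AND 115

Execution result:
name | stock
Laptop | 61
Charger | 75
Phone | 31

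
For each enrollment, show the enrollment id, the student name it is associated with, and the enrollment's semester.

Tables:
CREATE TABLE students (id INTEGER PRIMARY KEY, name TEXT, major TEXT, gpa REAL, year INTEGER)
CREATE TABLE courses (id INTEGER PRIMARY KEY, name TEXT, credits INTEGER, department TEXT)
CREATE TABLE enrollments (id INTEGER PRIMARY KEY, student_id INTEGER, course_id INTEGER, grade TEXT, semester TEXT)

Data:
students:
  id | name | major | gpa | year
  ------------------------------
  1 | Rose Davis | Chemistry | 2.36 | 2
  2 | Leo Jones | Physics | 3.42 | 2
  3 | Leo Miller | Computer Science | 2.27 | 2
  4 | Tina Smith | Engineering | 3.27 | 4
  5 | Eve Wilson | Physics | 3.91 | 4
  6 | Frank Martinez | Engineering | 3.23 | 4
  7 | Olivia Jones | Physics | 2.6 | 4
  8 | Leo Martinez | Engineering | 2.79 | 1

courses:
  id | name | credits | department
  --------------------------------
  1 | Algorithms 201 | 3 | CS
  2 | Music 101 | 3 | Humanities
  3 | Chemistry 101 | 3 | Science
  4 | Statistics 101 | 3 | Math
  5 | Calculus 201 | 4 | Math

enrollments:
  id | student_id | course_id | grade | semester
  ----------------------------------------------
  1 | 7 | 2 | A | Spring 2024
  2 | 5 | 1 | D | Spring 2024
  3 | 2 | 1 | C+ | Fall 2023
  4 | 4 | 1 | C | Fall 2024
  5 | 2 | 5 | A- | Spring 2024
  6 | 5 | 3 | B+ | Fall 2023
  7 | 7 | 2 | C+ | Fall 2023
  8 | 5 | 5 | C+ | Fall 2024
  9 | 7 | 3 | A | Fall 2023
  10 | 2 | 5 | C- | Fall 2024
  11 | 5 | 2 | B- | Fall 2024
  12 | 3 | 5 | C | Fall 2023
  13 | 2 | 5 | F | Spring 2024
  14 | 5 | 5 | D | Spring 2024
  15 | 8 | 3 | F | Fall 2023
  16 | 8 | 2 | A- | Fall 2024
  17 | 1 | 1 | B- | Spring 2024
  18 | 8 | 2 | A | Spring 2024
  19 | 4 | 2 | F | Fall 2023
SELECT c.id, p.name AS student, c.semester FROM enrollments c JOIN students p ON c.student_id = p.id

Execution result:
id | student | semester
1 | Olivia Jones | Spring 2024
2 | Eve Wilson | Spring 2024
3 | Leo Jones | Fall 2023
4 | Tina Smith | Fall 2024
5 | Leo Jones | Spring 2024
6 | Eve Wilson | Fall 2023
7 | Olivia Jones | Fall 2023
8 | Eve Wilson | Fall 2024
9 | Olivia Jones | Fall 2023
10 | Leo Jones | Fall 2024
11 | Eve Wilson | Fall 2024
12 | Leo Miller | Fall 2023
13 | Leo Jones | Spring 2024
14 | Eve Wilson | Spring 2024
15 | Leo Martinez | Fall 2023
16 | Leo Martinez | Fall 2024
17 | Rose Davis | Spring 2024
18 | Leo Martinez | Spring 2024
19 | Tina Smith | Fall 2023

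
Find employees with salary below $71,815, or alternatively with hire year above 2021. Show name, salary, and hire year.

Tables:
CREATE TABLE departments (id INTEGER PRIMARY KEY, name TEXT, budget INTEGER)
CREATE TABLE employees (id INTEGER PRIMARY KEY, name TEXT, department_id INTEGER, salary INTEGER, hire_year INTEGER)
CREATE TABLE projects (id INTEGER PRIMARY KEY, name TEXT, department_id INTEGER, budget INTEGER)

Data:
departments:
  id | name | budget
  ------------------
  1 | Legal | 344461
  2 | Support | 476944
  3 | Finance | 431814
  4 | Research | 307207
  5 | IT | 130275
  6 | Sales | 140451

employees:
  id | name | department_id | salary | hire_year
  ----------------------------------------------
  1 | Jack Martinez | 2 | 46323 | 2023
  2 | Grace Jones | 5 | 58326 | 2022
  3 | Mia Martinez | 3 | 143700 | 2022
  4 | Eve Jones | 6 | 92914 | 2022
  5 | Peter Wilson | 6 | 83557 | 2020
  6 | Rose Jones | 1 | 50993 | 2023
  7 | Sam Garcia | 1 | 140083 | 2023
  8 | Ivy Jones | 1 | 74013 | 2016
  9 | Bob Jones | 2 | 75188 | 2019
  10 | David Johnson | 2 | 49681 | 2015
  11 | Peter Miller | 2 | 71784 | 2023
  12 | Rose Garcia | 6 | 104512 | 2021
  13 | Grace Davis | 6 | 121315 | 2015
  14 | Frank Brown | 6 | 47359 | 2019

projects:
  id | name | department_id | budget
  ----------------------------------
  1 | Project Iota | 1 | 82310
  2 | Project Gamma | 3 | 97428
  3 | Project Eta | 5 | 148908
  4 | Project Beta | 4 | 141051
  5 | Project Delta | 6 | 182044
SELECT name, salary, hire_year FROM employees WHERE salary < 71815 OR hire_year > 2021

Execution result:
name | salary | hire_year
Jack Martinez | 46323 | 2023
Grace Jones | 58326 | 2022
Mia Martinez | 143700 | 2022
Eve Jones | 92914 | 2022
Rose Jones | 50993 | 2023
Sam Garcia | 140083 | 2023
David Johnson | 49681 | 2015
Peter Miller | 71784 | 2023
Frank Brown | 47359 | 2019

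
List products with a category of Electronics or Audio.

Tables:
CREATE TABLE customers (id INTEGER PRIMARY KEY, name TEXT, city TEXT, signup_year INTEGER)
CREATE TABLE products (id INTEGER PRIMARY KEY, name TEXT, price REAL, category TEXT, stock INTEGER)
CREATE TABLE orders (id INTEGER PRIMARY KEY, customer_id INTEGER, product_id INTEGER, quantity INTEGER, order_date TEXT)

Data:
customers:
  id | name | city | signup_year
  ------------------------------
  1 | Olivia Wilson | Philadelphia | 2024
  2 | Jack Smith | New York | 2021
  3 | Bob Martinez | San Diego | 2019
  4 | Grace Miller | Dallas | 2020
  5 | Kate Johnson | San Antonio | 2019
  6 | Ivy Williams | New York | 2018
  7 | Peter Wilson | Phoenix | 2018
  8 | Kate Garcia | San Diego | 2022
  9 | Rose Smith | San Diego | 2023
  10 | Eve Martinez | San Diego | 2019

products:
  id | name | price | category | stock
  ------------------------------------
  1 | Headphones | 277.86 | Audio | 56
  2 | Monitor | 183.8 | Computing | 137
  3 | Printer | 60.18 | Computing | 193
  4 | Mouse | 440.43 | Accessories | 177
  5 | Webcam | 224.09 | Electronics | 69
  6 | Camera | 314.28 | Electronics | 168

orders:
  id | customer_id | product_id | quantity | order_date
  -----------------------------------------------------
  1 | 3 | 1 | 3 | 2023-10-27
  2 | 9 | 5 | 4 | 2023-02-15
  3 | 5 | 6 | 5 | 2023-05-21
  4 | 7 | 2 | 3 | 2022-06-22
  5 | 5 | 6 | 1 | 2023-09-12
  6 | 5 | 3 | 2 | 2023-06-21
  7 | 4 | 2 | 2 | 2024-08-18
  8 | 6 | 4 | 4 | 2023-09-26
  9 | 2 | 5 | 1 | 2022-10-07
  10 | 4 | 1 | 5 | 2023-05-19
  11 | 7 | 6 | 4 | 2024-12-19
SELECT name, category FROM products WHERE category IN ('Electronics', 'Audio')

Execution result:
name | category
Headphones | Audio
Webcam | Electronics
Camera | Electronics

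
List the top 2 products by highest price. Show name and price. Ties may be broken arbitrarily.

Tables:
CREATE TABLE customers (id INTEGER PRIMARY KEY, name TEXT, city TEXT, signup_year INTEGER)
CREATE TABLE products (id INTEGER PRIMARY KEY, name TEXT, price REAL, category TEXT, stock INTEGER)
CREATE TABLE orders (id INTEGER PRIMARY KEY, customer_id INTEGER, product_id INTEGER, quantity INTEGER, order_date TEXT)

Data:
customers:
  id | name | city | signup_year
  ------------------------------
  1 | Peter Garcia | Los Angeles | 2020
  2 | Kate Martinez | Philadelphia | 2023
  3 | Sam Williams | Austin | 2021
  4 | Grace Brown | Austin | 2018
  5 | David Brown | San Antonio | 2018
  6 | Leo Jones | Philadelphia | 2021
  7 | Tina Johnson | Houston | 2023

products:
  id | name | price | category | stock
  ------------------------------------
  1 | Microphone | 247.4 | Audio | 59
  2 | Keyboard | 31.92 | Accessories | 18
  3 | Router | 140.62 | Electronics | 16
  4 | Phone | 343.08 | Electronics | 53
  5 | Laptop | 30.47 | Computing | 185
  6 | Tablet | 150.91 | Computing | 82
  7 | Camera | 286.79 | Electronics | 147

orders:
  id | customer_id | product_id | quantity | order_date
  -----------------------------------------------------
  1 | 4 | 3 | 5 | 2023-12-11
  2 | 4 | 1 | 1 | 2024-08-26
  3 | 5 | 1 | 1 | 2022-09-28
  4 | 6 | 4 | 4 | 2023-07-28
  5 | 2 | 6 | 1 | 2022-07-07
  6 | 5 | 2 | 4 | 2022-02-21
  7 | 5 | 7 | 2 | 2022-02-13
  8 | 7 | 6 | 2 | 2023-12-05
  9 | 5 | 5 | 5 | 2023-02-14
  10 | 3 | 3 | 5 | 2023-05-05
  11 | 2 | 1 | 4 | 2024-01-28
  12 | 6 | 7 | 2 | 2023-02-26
SELECT name, price FROM products ORDER BY price DESC LIMIT 2

Execution result:
name | price
Phone | 343.08
Camera | 286.79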